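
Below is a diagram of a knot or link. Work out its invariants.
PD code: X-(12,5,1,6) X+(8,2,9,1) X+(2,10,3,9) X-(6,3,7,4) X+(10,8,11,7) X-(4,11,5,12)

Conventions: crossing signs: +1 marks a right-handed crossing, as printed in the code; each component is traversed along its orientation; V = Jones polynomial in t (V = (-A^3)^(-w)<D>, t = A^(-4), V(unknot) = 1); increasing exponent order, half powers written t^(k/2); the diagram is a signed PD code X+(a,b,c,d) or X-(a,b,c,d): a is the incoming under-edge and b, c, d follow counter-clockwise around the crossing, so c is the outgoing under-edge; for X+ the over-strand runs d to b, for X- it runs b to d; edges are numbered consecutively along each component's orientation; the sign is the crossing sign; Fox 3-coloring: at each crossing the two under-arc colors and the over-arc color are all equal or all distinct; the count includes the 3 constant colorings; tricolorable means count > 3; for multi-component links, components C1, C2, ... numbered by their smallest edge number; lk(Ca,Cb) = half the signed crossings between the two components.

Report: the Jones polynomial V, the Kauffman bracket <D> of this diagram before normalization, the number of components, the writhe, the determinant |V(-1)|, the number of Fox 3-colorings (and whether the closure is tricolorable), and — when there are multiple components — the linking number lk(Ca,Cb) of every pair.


V(t) = -t^-3 + 2t^-2 - 2t^-1 + 3 - 2t + 2t^2 - t^3
bracket: -A^-12 + 2A^-8 - 2A^-4 + 3 - 2A^4 + 2A^8 - A^12, w = 0
1 component, writhe 0, over 6 crossings
det 13, colorings 3 of 3^6 — not tricolorable
observation: |V(-1)| = 13: so not tricolorable, since 3 does not divide 13


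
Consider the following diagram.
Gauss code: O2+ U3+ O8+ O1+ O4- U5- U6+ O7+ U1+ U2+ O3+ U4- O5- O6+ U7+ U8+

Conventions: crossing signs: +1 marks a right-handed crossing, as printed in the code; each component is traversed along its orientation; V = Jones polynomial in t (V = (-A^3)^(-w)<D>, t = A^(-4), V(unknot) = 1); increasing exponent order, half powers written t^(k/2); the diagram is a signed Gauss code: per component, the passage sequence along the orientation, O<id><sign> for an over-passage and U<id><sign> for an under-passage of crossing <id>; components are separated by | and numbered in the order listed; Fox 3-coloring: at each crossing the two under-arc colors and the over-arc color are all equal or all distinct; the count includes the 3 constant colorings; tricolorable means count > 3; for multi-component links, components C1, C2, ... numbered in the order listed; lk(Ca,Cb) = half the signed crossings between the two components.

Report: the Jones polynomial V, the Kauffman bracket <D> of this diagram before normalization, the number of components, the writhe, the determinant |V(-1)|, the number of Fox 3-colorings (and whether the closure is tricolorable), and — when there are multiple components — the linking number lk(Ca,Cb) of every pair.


V = t + t^3 - t^4
<D> = -A^-4 + 1 + A^8 (w = +4)
1 component over 8 crossings, w = +4
9 Fox colorings among 3^8, |V(-1)| = 3: tricolorable
why: the span of V is 3, forcing >= 3 crossings in any diagram


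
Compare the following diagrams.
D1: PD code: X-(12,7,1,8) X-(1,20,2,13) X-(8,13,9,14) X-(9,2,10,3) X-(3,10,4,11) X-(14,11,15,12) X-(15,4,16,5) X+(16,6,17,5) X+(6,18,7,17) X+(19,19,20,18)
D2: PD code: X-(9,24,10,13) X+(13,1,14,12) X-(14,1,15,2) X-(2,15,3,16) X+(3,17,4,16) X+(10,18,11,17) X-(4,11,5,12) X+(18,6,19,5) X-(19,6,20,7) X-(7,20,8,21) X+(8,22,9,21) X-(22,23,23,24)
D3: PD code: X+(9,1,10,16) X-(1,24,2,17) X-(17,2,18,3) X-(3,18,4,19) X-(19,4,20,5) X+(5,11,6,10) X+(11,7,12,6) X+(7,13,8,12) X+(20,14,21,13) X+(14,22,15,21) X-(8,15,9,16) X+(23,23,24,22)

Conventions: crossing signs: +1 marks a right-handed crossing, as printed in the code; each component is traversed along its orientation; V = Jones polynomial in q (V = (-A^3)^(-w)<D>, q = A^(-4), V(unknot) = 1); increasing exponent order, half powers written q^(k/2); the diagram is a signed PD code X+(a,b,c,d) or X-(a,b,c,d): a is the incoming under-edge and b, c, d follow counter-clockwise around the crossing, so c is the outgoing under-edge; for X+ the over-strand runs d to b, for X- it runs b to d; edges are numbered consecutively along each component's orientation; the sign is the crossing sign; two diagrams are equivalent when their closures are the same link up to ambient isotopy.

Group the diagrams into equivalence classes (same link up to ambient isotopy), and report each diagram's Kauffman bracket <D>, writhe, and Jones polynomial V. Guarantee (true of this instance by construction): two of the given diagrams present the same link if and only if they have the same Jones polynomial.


grouping into links: {D1} | {D2} | {D3}
V(D1) = q^(-13/2) - q^(-11/2) + q^(-9/2) - 2q^(-7/2) - q^(-3/2)  (w -4, c 10, <D> = -A^-6 - 2A^2 + A^6 - A^10 + A^14)
V(D2) = -q^(-1/2) - q^(1/2)  [12 crossings, <D> = -A^-8 - A^-4, w = -2]
V(D3) = -q^(-3/2) - 2q^(1/2) + q^(3/2) - q^(5/2) + q^(7/2)  [12 crossings, <D> = A^-8 - A^-4 + 1 - 2A^4 - A^12, w = +2]
why: V(q) takes 3 values over 3 diagrams, fixing the grouping


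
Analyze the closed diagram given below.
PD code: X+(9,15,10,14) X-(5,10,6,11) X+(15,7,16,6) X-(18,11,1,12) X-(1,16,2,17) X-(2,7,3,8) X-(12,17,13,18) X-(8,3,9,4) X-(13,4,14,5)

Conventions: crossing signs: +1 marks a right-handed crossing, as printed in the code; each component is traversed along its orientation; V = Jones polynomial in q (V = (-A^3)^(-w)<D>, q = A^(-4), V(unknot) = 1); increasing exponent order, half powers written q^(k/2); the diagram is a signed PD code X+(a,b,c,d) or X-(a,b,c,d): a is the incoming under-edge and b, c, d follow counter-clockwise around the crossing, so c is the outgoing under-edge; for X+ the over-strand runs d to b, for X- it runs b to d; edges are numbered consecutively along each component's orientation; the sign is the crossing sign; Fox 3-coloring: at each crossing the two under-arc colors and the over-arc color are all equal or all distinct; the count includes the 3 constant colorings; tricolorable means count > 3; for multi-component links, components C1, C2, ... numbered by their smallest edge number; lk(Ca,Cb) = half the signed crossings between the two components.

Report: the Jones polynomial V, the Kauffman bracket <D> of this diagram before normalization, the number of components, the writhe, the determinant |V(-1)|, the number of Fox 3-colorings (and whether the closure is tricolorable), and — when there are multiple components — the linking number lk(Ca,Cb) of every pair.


Jones polynomial: V(q) = q^-7 - 2q^-6 + 2q^-5 - 3q^-4 + 3q^-3 - 2q^-2 + 2q^-1
<D> = -2A^-11 + 2A^-7 - 3A^-3 + 3A - 2A^5 + 2A^9 - A^13; writhe -5
components 1, writhe -5 (9 crossings)
3-colorings: 9 of 3^9, det 15 — tricolorable
note: det 15 = |V(-1)|; divisible by 3, so tricolorable


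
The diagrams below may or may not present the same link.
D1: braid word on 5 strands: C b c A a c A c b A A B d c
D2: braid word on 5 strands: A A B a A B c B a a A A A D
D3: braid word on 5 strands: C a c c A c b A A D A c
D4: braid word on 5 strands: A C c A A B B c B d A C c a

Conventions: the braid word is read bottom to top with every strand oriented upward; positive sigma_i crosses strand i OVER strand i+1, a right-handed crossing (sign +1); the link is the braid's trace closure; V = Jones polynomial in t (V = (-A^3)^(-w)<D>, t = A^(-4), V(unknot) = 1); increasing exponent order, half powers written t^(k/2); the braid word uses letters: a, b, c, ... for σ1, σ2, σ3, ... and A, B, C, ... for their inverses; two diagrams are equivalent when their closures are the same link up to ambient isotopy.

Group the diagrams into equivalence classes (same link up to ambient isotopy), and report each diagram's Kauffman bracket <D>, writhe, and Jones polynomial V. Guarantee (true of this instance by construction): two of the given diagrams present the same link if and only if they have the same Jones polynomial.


equivalence classes: {D1, D3} | {D2, D4}
D1 (bracket -A^-6 + A^-2 - A^2 + 3A^6 - A^10 + A^14 - A^18; 14 crossings at w = +2): V = -t^-3 + t^-2 - t^-1 + 3 - t + t^2 - t^3
V(D2) = t^-8 - 2t^-7 + t^-6 - 2t^-5 + 2t^-4 + t^-2  [14 crossings, <D> = A^-10 + 2A^-2 - 2A^2 + A^6 - 2A^10 + A^14, w = -6]
D3 (bracket -A^-12 + A^-8 - A^-4 + 3 - A^4 + A^8 - A^12; 12 crossings at w = 0): V = -t^-3 + t^-2 - t^-1 + 3 - t + t^2 - t^3
D4 (bracket A^-4 + 2A^4 - 2A^8 + A^12 - 2A^16 + A^20; 14 crossings at w = -4): V = t^-8 - 2t^-7 + t^-6 - 2t^-5 + 2t^-4 + t^-2
observation: 2 classes among 4 diagrams; unequal V(t) rules out equality


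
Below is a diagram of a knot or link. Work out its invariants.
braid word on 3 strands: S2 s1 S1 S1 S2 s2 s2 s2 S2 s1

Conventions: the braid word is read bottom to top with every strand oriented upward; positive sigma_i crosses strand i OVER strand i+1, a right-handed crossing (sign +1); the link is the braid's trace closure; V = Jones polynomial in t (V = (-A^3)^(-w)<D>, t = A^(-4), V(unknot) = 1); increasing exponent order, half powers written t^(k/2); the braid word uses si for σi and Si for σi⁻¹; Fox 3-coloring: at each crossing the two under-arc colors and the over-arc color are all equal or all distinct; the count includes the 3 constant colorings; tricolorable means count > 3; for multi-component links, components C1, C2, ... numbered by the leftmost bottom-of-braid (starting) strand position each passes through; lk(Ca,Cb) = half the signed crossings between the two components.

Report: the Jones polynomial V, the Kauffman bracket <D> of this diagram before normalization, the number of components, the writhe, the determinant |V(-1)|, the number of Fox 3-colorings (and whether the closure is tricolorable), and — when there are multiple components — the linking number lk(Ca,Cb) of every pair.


V = 1
<D> = 1 (w = 0)
1 component over 10 crossings, w = 0
3 Fox colorings among 3^10, |V(-1)| = 1: not tricolorable
why: det 1 = |V(-1)|; not divisible by 3, so not tricolorable


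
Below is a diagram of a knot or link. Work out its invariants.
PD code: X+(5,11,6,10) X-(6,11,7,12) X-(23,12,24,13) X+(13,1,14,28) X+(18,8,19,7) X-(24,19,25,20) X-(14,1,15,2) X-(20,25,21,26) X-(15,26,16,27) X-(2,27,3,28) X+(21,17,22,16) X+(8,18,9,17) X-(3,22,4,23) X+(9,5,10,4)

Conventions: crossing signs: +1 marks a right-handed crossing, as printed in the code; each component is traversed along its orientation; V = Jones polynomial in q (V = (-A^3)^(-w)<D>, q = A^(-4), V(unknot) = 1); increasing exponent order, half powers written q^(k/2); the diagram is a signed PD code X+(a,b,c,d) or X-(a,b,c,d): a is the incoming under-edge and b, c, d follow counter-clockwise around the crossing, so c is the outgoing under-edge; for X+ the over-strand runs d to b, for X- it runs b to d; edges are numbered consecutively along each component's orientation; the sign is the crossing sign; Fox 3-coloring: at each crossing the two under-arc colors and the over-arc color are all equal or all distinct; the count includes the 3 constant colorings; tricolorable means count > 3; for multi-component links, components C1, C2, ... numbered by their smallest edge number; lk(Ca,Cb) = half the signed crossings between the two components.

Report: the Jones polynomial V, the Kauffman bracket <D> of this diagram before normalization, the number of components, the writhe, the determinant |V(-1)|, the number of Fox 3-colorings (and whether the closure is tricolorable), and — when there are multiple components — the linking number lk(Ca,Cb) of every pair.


V = -q^-5 + q^-4 - q^-3 + 2q^-2 - q^-1 + 2 - q
<D> = -A^-10 + 2A^-6 - A^-2 + 2A^2 - A^6 + A^10 - A^14 (w = -2)
1 component over 14 crossings, w = -2
9 Fox colorings among 3^14, |V(-1)| = 9: tricolorable
why: det 9 = |V(-1)|; divisible by 3, so tricolorable


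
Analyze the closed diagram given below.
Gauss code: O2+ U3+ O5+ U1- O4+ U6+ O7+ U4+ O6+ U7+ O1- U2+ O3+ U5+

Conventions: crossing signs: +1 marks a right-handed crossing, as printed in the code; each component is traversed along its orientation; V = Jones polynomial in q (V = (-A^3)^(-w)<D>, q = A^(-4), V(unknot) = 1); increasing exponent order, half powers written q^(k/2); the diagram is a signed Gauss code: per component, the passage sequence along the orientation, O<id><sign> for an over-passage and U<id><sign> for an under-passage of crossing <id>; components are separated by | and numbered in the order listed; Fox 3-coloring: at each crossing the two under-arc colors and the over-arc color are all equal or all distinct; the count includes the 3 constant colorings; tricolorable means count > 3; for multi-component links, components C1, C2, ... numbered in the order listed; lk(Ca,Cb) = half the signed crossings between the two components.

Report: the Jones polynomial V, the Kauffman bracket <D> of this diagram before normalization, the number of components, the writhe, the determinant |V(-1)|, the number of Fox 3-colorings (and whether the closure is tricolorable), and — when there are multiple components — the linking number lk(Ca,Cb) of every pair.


V = q^2 + 2q^4 - 2q^5 + q^6 - 2q^7 + q^8
<D> = -A^-17 + 2A^-13 - A^-9 + 2A^-5 - 2A^-1 - A^7 (w = +5)
1 component over 7 crossings, w = +5
27 Fox colorings among 3^7, |V(-1)| = 9: tricolorable
why: w = +5 (over 7 crossings) is diagram-only; (-A^3)^(-5) removes it from V


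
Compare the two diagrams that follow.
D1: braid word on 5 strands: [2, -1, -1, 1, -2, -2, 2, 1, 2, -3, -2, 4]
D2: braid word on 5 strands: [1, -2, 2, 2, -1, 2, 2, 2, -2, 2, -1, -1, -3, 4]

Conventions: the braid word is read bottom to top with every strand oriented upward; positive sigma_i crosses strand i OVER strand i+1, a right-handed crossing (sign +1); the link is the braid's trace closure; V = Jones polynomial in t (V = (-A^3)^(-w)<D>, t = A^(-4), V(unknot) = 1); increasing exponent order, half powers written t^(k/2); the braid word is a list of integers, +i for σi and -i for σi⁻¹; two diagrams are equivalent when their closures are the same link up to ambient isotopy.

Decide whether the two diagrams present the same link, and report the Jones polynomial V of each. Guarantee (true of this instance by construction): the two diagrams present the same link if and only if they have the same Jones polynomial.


same link: no
V(D1) = 1  [12 crossings, <D> = 1, w = 0]
V(D2) = t^-1 - 1 + 2t - 2t^2 + 2t^3 - 2t^4 + t^5  [14 crossings, <D> = A^-14 - 2A^-10 + 2A^-6 - 2A^-2 + 2A^2 - A^6 + A^10, w = +2]
insight: 2 values of V(t) split the 2 diagrams


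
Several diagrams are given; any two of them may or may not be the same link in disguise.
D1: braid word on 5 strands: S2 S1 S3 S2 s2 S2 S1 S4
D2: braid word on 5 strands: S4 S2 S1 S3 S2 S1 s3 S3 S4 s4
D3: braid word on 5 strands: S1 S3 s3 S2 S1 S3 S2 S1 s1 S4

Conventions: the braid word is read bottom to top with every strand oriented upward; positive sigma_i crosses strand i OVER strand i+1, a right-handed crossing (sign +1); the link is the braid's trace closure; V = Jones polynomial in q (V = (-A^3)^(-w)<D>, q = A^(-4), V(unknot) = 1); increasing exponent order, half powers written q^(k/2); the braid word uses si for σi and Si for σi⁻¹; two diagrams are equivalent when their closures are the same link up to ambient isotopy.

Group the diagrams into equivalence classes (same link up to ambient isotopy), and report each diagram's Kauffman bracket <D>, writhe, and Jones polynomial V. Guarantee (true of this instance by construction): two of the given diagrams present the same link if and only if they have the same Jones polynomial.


classes: {D1, D2, D3}
V(D1) = -q^-4 + q^-3 + q^-1  [8 crossings, <D> = A^-14 + A^-6 - A^-2, w = -6]
V(D2) = -q^-4 + q^-3 + q^-1  [10 crossings, <D> = A^-14 + A^-6 - A^-2, w = -6]
V(D3) = -q^-4 + q^-3 + q^-1  [10 crossings, <D> = A^-14 + A^-6 - A^-2, w = -6]
note: one V(q) for all 3 diagrams — one class (guaranteed)


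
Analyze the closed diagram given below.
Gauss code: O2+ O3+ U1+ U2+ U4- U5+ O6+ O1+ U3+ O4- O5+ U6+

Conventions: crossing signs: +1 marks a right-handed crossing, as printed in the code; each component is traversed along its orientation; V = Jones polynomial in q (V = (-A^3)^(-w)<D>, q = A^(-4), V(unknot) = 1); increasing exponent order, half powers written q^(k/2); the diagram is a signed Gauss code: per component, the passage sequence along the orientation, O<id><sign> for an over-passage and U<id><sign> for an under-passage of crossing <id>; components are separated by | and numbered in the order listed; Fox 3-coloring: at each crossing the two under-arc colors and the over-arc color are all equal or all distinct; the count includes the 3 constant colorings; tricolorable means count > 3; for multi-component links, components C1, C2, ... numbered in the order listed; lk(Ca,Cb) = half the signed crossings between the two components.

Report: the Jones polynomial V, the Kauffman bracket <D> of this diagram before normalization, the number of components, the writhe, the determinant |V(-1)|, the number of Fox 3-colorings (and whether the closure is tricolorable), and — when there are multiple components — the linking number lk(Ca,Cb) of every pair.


Jones polynomial: V(q) = q + q^3 - q^4
<D> = -A^-4 + 1 + A^8; writhe +4
components 1, writhe +4 (6 crossings)
3-colorings: 9 of 3^6, det 3 — tricolorable
note: w = +4 shifts under R1 moves; the (-A^3)^(-4) factor cancels that in V


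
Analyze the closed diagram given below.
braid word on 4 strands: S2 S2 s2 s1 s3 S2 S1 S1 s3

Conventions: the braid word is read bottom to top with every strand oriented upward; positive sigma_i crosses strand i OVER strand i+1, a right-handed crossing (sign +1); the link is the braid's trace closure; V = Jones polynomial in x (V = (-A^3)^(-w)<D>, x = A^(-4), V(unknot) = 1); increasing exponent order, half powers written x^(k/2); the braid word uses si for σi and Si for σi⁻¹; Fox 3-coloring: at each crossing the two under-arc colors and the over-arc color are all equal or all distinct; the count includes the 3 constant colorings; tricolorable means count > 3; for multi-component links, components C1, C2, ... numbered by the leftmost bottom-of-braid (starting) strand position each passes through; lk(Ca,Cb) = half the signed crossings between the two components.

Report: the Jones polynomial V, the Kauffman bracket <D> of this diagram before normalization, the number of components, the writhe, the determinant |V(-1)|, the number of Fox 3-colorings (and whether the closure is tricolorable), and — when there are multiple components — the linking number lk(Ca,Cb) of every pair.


V = x^-4 - x^-3 + x^-2 - 2x^-1 + 2 - x + x^2
<D> = -A^-11 + A^-7 - 2A^-3 + 2A - A^5 + A^9 - A^13 (w = -1)
1 component over 9 crossings, w = -1
9 Fox colorings among 3^9, |V(-1)| = 9: tricolorable
why: w = -1 shifts under R1 moves; the (-A^3)^(1) factor cancels that in V


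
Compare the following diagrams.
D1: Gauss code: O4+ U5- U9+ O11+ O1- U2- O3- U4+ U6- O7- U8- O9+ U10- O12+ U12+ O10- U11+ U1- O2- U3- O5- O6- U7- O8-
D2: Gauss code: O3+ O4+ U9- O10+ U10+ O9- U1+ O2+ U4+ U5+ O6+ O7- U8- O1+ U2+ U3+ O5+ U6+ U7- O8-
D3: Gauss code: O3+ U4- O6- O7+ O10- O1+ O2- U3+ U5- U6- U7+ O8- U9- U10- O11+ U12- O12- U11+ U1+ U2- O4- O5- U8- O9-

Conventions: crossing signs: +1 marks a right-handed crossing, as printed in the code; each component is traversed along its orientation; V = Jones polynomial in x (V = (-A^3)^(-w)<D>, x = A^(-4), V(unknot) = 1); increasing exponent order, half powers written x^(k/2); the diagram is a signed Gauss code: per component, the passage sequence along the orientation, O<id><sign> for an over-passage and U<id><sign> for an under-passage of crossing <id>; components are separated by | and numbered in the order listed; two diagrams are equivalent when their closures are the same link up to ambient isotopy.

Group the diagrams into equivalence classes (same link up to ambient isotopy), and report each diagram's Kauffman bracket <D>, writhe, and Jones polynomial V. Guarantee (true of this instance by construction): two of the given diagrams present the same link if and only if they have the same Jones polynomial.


grouping into links: {D1, D3} | {D2}
V(D1) = -x^-6 + x^-5 - x^-4 + 2x^-3 - x^-2 + x^-1  (w -4, c 12, <D> = A^-8 - A^-4 + 2 - A^4 + A^8 - A^12)
V(D2) = x + x^3 - x^4  (w +4, c 10, <D> = -A^-4 + 1 + A^8)
V(D3) = -x^-6 + x^-5 - x^-4 + 2x^-3 - x^-2 + x^-1  [12 crossings, <D> = A^-8 - A^-4 + 2 - A^4 + A^8 - A^12, w = -4]
why: comparing 3 Jones polynomials yields 2 groups


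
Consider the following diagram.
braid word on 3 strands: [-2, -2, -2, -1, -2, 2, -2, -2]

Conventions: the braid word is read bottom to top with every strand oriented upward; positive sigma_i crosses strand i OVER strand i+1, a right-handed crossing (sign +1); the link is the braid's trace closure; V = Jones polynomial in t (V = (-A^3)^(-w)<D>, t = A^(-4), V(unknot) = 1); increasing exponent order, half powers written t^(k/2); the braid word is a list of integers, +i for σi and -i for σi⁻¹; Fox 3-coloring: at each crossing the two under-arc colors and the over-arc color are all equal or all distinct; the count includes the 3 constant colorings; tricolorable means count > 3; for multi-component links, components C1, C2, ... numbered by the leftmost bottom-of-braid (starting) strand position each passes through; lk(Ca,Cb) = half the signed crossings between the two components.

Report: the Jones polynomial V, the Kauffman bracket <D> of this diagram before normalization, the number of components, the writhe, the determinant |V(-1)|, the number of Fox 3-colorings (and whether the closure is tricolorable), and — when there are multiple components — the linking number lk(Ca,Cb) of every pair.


V(t) = -t^-7 + t^-6 - t^-5 + t^-4 + t^-2
bracket: A^-10 + A^-2 - A^2 + A^6 - A^10, w = -6
1 component, writhe -6, over 8 crossings
det 5, colorings 3 of 3^8 — not tricolorable
observation: the span of V is 5, forcing >= 5 crossings in any diagram


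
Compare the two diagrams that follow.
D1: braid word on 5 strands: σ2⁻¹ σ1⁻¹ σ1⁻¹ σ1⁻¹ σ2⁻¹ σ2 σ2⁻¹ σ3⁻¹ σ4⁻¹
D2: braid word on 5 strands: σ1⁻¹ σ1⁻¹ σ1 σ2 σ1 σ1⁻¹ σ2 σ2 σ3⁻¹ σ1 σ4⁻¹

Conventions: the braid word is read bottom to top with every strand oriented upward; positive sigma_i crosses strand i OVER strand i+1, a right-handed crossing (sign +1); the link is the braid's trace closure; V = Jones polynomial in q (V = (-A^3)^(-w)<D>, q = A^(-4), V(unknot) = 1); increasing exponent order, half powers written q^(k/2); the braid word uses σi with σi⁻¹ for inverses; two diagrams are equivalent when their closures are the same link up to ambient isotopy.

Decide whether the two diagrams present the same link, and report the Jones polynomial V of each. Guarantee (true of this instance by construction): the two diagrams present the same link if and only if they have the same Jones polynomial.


equivalent: no
V(D1) = q^(-13/2) - q^(-11/2) + q^(-9/2) - 2q^(-7/2) - q^(-3/2)  (w -7, c 9, <D> = A^-15 + 2A^-7 - A^-3 + A - A^5)
V(D2) = -q^(1/2) - q^(3/2) - q^(5/2) + q^(9/2)  (w +1, c 11, <D> = -A^-15 + A^-7 + A^-3 + A)
why: 2 classes among 2 diagrams; unequal V(q) rules out equality


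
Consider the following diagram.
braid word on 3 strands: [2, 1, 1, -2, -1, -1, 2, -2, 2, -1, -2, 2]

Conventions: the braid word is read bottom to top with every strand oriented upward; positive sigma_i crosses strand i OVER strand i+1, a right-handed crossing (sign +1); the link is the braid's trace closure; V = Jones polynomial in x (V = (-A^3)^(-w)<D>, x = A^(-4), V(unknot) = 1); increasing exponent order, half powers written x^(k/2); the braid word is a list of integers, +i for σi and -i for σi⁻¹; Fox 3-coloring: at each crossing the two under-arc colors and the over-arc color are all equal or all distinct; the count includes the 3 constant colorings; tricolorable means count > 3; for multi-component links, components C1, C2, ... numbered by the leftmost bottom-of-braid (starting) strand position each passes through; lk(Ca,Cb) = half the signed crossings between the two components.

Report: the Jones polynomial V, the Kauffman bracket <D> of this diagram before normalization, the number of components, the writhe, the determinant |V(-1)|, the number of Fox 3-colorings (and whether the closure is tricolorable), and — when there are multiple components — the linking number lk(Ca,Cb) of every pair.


V = -x^-3 + 2x^-2 - 2x^-1 + 3 - 2x + 2x^2 - x^3
<D> = -A^-12 + 2A^-8 - 2A^-4 + 3 - 2A^4 + 2A^8 - A^12 (w = 0)
1 component over 12 crossings, w = 0
3 Fox colorings among 3^12, |V(-1)| = 13: not tricolorable
why: w = 0 (over 12 crossings) is diagram-only; (-A^3)^(0) removes it from V


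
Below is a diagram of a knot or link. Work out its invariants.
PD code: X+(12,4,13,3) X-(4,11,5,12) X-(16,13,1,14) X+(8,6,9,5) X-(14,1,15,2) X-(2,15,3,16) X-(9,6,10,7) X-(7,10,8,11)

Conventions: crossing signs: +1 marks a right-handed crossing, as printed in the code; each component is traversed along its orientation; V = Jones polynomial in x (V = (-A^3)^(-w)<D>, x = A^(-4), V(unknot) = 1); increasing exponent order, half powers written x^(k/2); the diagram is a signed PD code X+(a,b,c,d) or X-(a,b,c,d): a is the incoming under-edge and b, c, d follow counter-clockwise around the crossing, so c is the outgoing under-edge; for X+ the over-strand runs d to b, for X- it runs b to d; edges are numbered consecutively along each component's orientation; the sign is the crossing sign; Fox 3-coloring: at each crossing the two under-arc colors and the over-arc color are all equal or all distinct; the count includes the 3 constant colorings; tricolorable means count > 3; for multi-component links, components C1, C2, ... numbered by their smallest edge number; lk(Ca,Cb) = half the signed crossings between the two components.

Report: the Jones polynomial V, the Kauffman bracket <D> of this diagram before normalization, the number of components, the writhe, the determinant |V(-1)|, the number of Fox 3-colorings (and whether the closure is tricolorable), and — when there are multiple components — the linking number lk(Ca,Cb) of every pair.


V = -x^-4 + x^-3 + x^-1
<D> = A^-8 + 1 - A^4 (w = -4)
1 component over 8 crossings, w = -4
9 Fox colorings among 3^8, |V(-1)| = 3: tricolorable
why: the span of V is 3, forcing >= 3 crossings in any diagram


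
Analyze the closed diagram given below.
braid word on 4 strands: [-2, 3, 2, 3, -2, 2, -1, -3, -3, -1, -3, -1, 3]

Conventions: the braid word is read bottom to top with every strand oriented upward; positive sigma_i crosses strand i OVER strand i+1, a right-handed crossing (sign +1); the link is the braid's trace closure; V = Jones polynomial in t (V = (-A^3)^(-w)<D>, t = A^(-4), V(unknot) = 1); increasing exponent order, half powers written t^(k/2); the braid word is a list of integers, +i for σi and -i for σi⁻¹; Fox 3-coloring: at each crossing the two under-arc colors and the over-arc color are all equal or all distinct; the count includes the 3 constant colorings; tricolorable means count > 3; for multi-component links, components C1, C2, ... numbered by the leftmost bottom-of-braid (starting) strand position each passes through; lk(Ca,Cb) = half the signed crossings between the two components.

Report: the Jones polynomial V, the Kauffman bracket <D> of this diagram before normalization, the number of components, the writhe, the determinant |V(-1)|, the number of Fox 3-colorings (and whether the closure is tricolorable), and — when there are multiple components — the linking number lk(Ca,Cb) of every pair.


V(t) = -t^-4 + t^-3 + t^-1
bracket: -A^-5 - A^3 + A^7, w = -3
1 component, writhe -3, over 13 crossings
det 3, colorings 9 of 3^13 — tricolorable
observation: w = -3 (over 13 crossings) is diagram-only; (-A^3)^(3) removes it from V


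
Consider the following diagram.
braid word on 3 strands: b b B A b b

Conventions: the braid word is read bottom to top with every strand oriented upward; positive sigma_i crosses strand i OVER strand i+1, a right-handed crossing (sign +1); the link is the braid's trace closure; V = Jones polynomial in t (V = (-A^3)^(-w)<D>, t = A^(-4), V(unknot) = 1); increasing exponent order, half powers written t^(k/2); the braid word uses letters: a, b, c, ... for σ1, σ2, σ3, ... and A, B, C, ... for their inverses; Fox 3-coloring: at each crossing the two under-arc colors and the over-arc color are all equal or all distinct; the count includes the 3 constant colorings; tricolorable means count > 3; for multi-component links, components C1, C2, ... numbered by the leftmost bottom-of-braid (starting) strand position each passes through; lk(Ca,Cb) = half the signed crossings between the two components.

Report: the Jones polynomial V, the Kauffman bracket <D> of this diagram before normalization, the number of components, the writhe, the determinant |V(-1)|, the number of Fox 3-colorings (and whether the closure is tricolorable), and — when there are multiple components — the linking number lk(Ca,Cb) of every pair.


V(t) = t + t^3 - t^4
bracket: -A^-10 + A^-6 + A^2, w = +2
1 component, writhe +2, over 6 crossings
det 3, colorings 9 of 3^6 — tricolorable
observation: w = +2 (over 6 crossings) is diagram-only; (-A^3)^(-2) removes it from V


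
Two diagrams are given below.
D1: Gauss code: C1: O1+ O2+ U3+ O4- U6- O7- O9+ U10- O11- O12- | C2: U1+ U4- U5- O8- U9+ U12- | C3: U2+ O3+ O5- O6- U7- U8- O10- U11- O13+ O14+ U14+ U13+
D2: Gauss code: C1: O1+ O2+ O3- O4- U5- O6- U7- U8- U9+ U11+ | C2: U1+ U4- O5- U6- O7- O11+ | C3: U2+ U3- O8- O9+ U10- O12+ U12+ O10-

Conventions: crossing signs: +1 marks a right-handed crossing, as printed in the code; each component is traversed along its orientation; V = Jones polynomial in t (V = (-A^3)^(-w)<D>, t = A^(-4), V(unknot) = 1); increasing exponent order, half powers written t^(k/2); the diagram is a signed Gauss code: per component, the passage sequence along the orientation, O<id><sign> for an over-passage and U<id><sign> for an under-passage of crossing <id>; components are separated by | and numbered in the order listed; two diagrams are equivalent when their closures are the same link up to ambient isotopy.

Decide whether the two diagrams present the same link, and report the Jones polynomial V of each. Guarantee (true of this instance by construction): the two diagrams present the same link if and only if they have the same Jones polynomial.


equivalent: no
D1 (bracket A^-2 + 2A^6 + A^14; 14 crossings at w = -2): V = t^-5 + 2t^-3 + t^-1
D2 (bracket A^-6 + A^-2 + A^2 + A^6; 12 crossings at w = -2): V = t^-3 + t^-2 + t^-1 + 1
key observation: 2 classes among 2 diagrams; unequal V(t) rules out equality


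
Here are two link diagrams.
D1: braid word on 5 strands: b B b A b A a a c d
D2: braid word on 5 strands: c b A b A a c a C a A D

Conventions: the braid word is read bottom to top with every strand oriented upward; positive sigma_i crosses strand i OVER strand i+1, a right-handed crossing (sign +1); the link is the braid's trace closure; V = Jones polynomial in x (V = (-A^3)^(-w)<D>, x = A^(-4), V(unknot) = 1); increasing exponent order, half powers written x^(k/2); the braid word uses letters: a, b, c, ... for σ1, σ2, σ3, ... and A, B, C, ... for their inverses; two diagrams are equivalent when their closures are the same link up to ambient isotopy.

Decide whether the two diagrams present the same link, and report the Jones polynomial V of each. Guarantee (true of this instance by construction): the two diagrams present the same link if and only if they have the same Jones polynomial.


equivalent: yes
V(D1) = 1  (w +4, c 10, <D> = A^12)
V(D2) = 1  [12 crossings, <D> = A^6, w = +2]
key observation: D2 (12 crossings) and D1 (10) are Markov-related braid presentations


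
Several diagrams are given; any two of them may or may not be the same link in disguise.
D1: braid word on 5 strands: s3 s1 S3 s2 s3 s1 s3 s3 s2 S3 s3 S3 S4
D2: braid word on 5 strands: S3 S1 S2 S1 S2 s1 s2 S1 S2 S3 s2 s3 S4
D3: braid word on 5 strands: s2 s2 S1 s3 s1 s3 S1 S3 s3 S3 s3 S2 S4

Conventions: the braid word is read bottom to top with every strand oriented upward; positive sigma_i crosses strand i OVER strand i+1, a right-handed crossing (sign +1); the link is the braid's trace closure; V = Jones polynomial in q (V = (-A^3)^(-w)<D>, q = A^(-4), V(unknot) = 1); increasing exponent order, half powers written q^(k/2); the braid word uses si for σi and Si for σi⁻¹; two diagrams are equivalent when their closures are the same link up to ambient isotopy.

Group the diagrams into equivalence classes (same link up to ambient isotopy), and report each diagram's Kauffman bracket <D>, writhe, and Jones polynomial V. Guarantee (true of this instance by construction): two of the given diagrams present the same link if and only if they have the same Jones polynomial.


grouping into links: {D1} | {D2} | {D3}
V(D1) = -q^(3/2) + q^(5/2) - 3q^(7/2) + 2q^(9/2) - 2q^(11/2) + 2q^(13/2) - q^(15/2)  (w +5, c 13, <D> = A^-15 - 2A^-11 + 2A^-7 - 2A^-3 + 3A - A^5 + A^9)
V(D2) = q^(-9/2) - q^(-5/2) - q^(-3/2) - q^(-1/2)  [13 crossings, <D> = A^-13 + A^-9 + A^-5 - A^3, w = -5]
V(D3) = -q^(1/2) - q^(5/2)  [13 crossings, <D> = A^-7 + A, w = +1]
why: 3 classes among 3 diagrams; unequal V(q) rules out equality


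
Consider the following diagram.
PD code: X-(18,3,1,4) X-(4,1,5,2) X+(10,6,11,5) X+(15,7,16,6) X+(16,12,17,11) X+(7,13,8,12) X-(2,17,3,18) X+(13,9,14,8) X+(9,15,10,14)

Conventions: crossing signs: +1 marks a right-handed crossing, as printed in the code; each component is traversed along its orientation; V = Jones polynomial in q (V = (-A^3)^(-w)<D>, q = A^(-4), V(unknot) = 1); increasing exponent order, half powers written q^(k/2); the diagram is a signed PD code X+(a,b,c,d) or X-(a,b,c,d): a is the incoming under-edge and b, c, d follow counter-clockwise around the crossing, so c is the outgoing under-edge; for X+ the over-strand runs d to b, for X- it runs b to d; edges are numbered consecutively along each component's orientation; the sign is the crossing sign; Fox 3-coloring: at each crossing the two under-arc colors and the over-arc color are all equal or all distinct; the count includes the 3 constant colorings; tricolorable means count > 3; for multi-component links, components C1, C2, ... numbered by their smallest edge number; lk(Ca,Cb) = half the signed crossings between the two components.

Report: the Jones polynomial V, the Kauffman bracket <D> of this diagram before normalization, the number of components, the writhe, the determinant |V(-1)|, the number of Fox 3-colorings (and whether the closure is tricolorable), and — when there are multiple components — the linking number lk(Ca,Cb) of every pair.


Jones polynomial: V(q) = -q^-2 + q^-1 - 1 + 3q - 2q^2 + 3q^3 - 2q^4 + q^5 - q^6
<D> = A^-15 - A^-11 + 2A^-7 - 3A^-3 + 2A - 3A^5 + A^9 - A^13 + A^17; writhe +3
components 1, writhe +3 (9 crossings)
3-colorings: 9 of 3^9, det 15 — tricolorable
note: |V(-1)| = 15: so tricolorable, since 3 divides 15


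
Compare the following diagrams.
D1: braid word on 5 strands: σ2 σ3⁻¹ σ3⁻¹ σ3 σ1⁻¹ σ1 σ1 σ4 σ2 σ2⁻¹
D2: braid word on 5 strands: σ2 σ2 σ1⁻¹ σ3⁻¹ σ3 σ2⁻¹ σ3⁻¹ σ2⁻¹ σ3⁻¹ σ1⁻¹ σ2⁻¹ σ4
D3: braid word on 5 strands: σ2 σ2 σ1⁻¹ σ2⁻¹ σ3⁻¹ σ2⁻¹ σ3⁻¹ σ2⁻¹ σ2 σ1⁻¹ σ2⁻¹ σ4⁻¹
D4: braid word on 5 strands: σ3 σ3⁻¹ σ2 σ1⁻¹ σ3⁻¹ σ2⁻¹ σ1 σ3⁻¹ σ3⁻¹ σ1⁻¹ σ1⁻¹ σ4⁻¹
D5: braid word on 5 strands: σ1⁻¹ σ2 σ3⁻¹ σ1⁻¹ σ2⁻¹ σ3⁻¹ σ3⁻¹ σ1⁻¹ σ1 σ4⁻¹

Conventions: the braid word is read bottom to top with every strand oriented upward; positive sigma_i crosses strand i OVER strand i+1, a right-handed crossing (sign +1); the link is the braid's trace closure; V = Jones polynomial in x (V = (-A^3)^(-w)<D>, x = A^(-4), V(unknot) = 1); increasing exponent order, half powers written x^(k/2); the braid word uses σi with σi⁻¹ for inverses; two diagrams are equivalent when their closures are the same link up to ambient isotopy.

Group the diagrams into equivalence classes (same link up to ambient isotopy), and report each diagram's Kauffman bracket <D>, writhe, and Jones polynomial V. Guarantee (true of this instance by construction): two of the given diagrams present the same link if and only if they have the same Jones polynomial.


grouping into links: {D1} | {D2, D3, D4, D5}
V(D1) = 1  (w +2, c 10, <D> = A^6)
V(D2) = -x^-6 + x^-5 - x^-4 + 2x^-3 - x^-2 + x^-1  (w -4, c 12, <D> = A^-8 - A^-4 + 2 - A^4 + A^8 - A^12)
V(D3) = -x^-6 + x^-5 - x^-4 + 2x^-3 - x^-2 + x^-1  (w -6, c 12, <D> = A^-14 - A^-10 + 2A^-6 - A^-2 + A^2 - A^6)
V(D4) = -x^-6 + x^-5 - x^-4 + 2x^-3 - x^-2 + x^-1  (w -6, c 12, <D> = A^-14 - A^-10 + 2A^-6 - A^-2 + A^2 - A^6)
V(D5) = -x^-6 + x^-5 - x^-4 + 2x^-3 - x^-2 + x^-1  (w -6, c 10, <D> = A^-14 - A^-10 + 2A^-6 - A^-2 + A^2 - A^6)
why: 2 values of V(x) split the 5 diagrams


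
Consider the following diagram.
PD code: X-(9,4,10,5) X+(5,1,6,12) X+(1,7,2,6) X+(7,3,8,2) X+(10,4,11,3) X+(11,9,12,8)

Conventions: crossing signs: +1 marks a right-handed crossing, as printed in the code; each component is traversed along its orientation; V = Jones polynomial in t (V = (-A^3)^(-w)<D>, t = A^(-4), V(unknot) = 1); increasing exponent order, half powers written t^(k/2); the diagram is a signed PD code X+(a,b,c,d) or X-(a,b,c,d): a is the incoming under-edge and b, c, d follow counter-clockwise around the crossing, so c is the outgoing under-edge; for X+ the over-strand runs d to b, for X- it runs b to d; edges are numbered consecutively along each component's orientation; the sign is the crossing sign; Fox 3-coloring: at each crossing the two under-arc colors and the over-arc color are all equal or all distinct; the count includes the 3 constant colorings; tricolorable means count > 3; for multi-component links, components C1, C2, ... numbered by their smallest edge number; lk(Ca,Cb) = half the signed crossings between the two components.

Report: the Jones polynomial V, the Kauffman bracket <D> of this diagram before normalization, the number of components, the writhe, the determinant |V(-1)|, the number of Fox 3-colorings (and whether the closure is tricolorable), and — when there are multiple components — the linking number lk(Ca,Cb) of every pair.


V = t + t^3 - t^4
<D> = -A^-4 + 1 + A^8 (w = +4)
1 component over 6 crossings, w = +4
9 Fox colorings among 3^6, |V(-1)| = 3: tricolorable
why: det 3 = |V(-1)|; divisible by 3, so tricolorable


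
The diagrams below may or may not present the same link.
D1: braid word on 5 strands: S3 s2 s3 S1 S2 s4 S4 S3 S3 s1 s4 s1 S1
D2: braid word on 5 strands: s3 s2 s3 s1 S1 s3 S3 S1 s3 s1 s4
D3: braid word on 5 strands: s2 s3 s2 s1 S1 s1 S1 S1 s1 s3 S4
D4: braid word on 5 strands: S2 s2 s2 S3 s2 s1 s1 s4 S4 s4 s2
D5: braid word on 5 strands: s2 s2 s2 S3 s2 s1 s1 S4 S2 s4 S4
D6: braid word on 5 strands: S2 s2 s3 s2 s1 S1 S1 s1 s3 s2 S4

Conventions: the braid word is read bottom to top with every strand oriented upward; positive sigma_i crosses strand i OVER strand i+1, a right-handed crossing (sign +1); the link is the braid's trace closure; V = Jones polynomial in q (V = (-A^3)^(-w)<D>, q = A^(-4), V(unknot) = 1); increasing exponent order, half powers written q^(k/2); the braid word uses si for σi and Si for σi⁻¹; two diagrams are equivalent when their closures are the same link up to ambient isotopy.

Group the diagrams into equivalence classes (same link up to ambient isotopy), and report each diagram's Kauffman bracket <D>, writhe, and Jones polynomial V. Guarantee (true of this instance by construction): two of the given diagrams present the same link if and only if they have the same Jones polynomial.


equivalence classes: {D1} | {D2, D3, D6} | {D4, D5}
D1 (bracket A^-1 + A^7; 13 crossings at w = -1): V = -q^(-5/2) - q^(-1/2)
D2 (bracket -A^-3 + A^5 + A^9 + A^13; 11 crossings at w = +5): V = -q^(1/2) - q^(3/2) - q^(5/2) + q^(9/2)
D3 (bracket -A^-9 + A^-1 + A^3 + A^7; 11 crossings at w = +3): V = -q^(1/2) - q^(3/2) - q^(5/2) + q^(9/2)
D4 (bracket -A^-11 + A^-7 - A^-3 + 2A + A^9; 11 crossings at w = +5): V = -q^(3/2) - 2q^(7/2) + q^(9/2) - q^(11/2) + q^(13/2)
V(D5) = -q^(3/2) - 2q^(7/2) + q^(9/2) - q^(11/2) + q^(13/2)  [11 crossings, <D> = -A^-17 + A^-13 - A^-9 + 2A^-5 + A^3, w = +3]
V(D6) = -q^(1/2) - q^(3/2) - q^(5/2) + q^(9/2)  (w +3, c 11, <D> = -A^-9 + A^-1 + A^3 + A^7)
observation: 3 classes among 6 diagrams; unequal V(q) rules out equality
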